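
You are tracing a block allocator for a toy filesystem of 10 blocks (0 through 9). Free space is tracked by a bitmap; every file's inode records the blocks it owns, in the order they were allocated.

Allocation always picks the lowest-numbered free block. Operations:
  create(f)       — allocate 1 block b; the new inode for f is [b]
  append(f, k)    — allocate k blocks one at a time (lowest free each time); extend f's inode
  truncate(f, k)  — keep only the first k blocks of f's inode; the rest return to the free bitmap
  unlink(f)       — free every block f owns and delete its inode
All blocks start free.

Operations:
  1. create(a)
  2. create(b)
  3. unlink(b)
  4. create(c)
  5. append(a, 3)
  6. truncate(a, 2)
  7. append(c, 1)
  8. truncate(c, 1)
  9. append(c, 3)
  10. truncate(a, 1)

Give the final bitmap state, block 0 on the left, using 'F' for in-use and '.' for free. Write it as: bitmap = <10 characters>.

after create(a) → a:[0]  free=[F.........]
after create(b) → a:[0], b:[1]  free=[FF........]
after unlink(b) → a:[0]  free=[F.........]
after create(c) → a:[0], c:[1]  free=[FF........]
after append(a, 3) → a:[0, 2, 3, 4], c:[1]  free=[FFFFF.....]
after truncate(a, 2) → a:[0, 2], c:[1]  free=[FFF.......]
after append(c, 1) → a:[0, 2], c:[1, 3]  free=[FFFF......]
after truncate(c, 1) → a:[0, 2], c:[1]  free=[FFF.......]
after append(c, 3) → a:[0, 2], c:[1, 3, 4, 5]  free=[FFFFFF....]
after truncate(a, 1) → a:[0], c:[1, 3, 4, 5]  free=[FF.FFF....]

bitmap = FF.FFF....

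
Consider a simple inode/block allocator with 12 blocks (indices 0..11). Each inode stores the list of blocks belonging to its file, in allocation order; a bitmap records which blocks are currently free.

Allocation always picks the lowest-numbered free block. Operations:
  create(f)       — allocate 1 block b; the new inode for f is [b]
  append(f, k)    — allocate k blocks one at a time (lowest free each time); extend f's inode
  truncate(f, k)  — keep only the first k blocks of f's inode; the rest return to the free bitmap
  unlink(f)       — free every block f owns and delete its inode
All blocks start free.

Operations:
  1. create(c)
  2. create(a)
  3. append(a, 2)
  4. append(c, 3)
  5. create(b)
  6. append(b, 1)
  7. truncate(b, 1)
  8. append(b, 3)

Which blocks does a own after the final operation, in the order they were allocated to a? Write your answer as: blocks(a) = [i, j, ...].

blocks(a) = [1, 2, 3]

after create(c) → c:[0]  free=[F...........]
after create(a) → a:[1], c:[0]  free=[FF..........]
after append(a, 2) → a:[1, 2, 3], c:[0]  free=[FFFF........]
after append(c, 3) → a:[1, 2, 3], c:[0, 4, 5, 6]  free=[FFFFFFF.....]
after create(b) → a:[1, 2, 3], b:[7], c:[0, 4, 5, 6]  free=[FFFFFFFF....]
after append(b, 1) → a:[1, 2, 3], b:[7, 8], c:[0, 4, 5, 6]  free=[FFFFFFFFF...]
after truncate(b, 1) → a:[1, 2, 3], b:[7], c:[0, 4, 5, 6]  free=[FFFFFFFF....]
after append(b, 3) → a:[1, 2, 3], b:[7, 8, 9, 10], c:[0, 4, 5, 6]  free=[FFFFFFFFFFF.]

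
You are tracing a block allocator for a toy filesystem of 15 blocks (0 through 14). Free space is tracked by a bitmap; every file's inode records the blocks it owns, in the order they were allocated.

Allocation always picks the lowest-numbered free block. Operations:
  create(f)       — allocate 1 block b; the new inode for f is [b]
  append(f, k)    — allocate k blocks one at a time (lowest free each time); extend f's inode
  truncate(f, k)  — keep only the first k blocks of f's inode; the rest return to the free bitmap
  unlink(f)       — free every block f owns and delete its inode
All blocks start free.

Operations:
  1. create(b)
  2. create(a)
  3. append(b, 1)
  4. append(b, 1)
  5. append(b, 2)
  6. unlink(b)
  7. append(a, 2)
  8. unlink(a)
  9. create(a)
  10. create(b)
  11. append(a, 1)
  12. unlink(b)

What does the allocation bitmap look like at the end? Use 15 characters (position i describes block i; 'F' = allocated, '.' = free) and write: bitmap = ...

bitmap = F.F............

create(b): bitmap=F.............. | b=[0]
create(a): bitmap=FF............. | a=[1] b=[0]
append(b, 1): bitmap=FFF............ | a=[1] b=[0, 2]
append(b, 1): bitmap=FFFF........... | a=[1] b=[0, 2, 3]
append(b, 2): bitmap=FFFFFF......... | a=[1] b=[0, 2, 3, 4, 5]
unlink(b): bitmap=.F............. | a=[1]
append(a, 2): bitmap=FFF............ | a=[1, 0, 2]
unlink(a): bitmap=............... | 
create(a): bitmap=F.............. | a=[0]
create(b): bitmap=FF............. | a=[0] b=[1]
append(a, 1): bitmap=FFF............ | a=[0, 2] b=[1]
unlink(b): bitmap=F.F............ | a=[0, 2]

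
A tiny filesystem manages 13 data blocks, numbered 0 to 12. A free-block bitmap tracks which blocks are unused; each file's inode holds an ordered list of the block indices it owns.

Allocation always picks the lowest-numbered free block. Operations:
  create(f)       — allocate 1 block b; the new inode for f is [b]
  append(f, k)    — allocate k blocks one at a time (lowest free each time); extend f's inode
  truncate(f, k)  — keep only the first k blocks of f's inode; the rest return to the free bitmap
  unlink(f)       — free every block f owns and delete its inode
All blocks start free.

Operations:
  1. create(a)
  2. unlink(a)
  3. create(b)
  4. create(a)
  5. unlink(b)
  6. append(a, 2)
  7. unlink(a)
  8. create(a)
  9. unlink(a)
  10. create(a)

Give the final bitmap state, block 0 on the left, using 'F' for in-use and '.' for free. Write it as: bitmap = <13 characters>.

create(a): bitmap=F............ | a=[0]
unlink(a): bitmap=............. | 
create(b): bitmap=F............ | b=[0]
create(a): bitmap=FF........... | a=[1] b=[0]
unlink(b): bitmap=.F........... | a=[1]
append(a, 2): bitmap=FFF.......... | a=[1, 0, 2]
unlink(a): bitmap=............. | 
create(a): bitmap=F............ | a=[0]
unlink(a): bitmap=............. | 
create(a): bitmap=F............ | a=[0]

bitmap = F............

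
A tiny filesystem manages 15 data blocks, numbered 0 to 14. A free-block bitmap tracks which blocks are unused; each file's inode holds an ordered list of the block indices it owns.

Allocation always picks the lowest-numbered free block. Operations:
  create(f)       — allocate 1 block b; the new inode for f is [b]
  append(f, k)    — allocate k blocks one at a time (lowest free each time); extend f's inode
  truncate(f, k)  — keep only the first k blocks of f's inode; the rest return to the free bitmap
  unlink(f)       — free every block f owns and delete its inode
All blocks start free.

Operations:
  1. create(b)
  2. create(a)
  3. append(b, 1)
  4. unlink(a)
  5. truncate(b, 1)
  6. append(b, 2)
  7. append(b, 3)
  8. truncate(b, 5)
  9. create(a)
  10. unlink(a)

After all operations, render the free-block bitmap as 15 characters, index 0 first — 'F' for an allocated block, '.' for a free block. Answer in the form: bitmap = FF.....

after create(b) → b:[0]  free=[F..............]
after create(a) → a:[1], b:[0]  free=[FF.............]
after append(b, 1) → a:[1], b:[0, 2]  free=[FFF............]
after unlink(a) → b:[0, 2]  free=[F.F............]
after truncate(b, 1) → b:[0]  free=[F..............]
after append(b, 2) → b:[0, 1, 2]  free=[FFF............]
after append(b, 3) → b:[0, 1, 2, 3, 4, 5]  free=[FFFFFF.........]
after truncate(b, 5) → b:[0, 1, 2, 3, 4]  free=[FFFFF..........]
after create(a) → a:[5], b:[0, 1, 2, 3, 4]  free=[FFFFFF.........]
after unlink(a) → b:[0, 1, 2, 3, 4]  free=[FFFFF..........]

bitmap = FFFFF..........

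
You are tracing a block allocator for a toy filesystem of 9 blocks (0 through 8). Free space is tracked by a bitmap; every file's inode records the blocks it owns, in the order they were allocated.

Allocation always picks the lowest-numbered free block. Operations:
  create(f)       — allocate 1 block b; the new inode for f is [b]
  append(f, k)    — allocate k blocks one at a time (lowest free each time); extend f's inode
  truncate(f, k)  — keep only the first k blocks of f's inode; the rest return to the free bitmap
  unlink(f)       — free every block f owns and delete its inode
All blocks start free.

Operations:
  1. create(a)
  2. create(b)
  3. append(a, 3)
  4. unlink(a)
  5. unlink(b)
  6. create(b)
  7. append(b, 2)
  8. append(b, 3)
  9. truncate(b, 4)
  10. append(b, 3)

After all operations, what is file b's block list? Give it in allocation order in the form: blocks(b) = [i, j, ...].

blocks(b) = [0, 1, 2, 3, 4, 5, 6]

create(a): bitmap=F........ | a=[0]
create(b): bitmap=FF....... | a=[0] b=[1]
append(a, 3): bitmap=FFFFF.... | a=[0, 2, 3, 4] b=[1]
unlink(a): bitmap=.F....... | b=[1]
unlink(b): bitmap=......... | 
create(b): bitmap=F........ | b=[0]
append(b, 2): bitmap=FFF...... | b=[0, 1, 2]
append(b, 3): bitmap=FFFFFF... | b=[0, 1, 2, 3, 4, 5]
truncate(b, 4): bitmap=FFFF..... | b=[0, 1, 2, 3]
append(b, 3): bitmap=FFFFFFF.. | b=[0, 1, 2, 3, 4, 5, 6]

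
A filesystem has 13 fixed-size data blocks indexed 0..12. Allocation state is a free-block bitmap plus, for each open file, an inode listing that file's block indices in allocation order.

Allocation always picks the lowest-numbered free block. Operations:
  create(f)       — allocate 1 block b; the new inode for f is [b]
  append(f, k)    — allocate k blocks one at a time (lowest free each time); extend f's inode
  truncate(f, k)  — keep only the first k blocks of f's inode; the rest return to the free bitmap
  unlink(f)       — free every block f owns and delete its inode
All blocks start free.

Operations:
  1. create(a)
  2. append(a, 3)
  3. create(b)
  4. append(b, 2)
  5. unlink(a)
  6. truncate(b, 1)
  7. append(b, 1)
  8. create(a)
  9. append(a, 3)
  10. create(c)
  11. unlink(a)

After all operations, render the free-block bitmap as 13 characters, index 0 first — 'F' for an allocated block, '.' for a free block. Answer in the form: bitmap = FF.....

bitmap = F...F.F......

after create(a) → a:[0]  free=[F............]
after append(a, 3) → a:[0, 1, 2, 3]  free=[FFFF.........]
after create(b) → a:[0, 1, 2, 3], b:[4]  free=[FFFFF........]
after append(b, 2) → a:[0, 1, 2, 3], b:[4, 5, 6]  free=[FFFFFFF......]
after unlink(a) → b:[4, 5, 6]  free=[....FFF......]
after truncate(b, 1) → b:[4]  free=[....F........]
after append(b, 1) → b:[4, 0]  free=[F...F........]
after create(a) → a:[1], b:[4, 0]  free=[FF..F........]
after append(a, 3) → a:[1, 2, 3, 5], b:[4, 0]  free=[FFFFFF.......]
after create(c) → a:[1, 2, 3, 5], b:[4, 0], c:[6]  free=[FFFFFFF......]
after unlink(a) → b:[4, 0], c:[6]  free=[F...F.F......]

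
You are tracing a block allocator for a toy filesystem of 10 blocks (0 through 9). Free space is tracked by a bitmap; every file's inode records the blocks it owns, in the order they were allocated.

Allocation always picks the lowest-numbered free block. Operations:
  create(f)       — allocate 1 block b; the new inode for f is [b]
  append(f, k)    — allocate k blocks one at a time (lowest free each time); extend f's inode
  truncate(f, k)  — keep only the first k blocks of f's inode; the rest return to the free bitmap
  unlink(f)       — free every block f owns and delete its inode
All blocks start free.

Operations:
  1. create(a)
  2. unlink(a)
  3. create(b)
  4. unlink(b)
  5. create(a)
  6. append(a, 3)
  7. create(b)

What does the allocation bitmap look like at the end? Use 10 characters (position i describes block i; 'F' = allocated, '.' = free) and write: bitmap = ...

bitmap = FFFFF.....

after create(a) → a:[0]  free=[F.........]
after unlink(a) →   free=[..........]
after create(b) → b:[0]  free=[F.........]
after unlink(b) →   free=[..........]
after create(a) → a:[0]  free=[F.........]
after append(a, 3) → a:[0, 1, 2, 3]  free=[FFFF......]
after create(b) → a:[0, 1, 2, 3], b:[4]  free=[FFFFF.....]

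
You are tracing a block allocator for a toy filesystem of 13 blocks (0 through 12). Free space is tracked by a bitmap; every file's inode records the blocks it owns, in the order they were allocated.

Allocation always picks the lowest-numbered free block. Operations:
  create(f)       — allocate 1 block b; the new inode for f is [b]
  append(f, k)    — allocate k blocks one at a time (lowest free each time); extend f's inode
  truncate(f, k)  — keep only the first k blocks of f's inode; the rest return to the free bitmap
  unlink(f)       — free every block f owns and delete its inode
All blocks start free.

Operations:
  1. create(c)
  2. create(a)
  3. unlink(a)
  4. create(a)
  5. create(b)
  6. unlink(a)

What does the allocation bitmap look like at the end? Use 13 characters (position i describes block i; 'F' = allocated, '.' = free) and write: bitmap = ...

bitmap = F.F..........

  1. create(c)  ⇒  F............  {c→[0]}
  2. create(a)  ⇒  FF...........  {a→[1]; c→[0]}
  3. unlink(a)  ⇒  F............  {c→[0]}
  4. create(a)  ⇒  FF...........  {a→[1]; c→[0]}
  5. create(b)  ⇒  FFF..........  {a→[1]; b→[2]; c→[0]}
  6. unlink(a)  ⇒  F.F..........  {b→[2]; c→[0]}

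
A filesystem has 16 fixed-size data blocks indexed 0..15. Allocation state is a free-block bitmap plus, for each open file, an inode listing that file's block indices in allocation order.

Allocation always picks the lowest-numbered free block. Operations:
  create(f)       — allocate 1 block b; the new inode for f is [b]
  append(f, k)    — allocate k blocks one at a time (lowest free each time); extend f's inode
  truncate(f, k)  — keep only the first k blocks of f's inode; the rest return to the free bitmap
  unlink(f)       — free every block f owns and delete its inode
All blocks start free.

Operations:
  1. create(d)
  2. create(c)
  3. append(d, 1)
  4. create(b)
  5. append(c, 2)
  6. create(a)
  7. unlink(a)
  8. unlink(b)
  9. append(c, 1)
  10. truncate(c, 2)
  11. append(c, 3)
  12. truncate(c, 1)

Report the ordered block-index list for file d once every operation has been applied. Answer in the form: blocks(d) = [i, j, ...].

blocks(d) = [0, 2]

after create(d) → d:[0]  free=[F...............]
after create(c) → c:[1], d:[0]  free=[FF..............]
after append(d, 1) → c:[1], d:[0, 2]  free=[FFF.............]
after create(b) → b:[3], c:[1], d:[0, 2]  free=[FFFF............]
after append(c, 2) → b:[3], c:[1, 4, 5], d:[0, 2]  free=[FFFFFF..........]
after create(a) → a:[6], b:[3], c:[1, 4, 5], d:[0, 2]  free=[FFFFFFF.........]
after unlink(a) → b:[3], c:[1, 4, 5], d:[0, 2]  free=[FFFFFF..........]
after unlink(b) → c:[1, 4, 5], d:[0, 2]  free=[FFF.FF..........]
after append(c, 1) → c:[1, 4, 5, 3], d:[0, 2]  free=[FFFFFF..........]
after truncate(c, 2) → c:[1, 4], d:[0, 2]  free=[FFF.F...........]
after append(c, 3) → c:[1, 4, 3, 5, 6], d:[0, 2]  free=[FFFFFFF.........]
after truncate(c, 1) → c:[1], d:[0, 2]  free=[FFF.............]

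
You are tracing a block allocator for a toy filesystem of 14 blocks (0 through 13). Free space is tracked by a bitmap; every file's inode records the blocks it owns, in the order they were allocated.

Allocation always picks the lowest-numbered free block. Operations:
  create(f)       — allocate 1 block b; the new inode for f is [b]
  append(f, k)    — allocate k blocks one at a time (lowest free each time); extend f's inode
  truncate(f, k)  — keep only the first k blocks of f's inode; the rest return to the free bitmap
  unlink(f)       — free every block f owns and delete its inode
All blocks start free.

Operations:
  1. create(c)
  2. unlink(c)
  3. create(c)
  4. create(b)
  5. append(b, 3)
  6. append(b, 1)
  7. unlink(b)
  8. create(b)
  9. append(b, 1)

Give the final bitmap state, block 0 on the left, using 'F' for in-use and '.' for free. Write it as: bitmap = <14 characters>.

bitmap = FFF...........

after create(c) → c:[0]  free=[F.............]
after unlink(c) →   free=[..............]
after create(c) → c:[0]  free=[F.............]
after create(b) → b:[1], c:[0]  free=[FF............]
after append(b, 3) → b:[1, 2, 3, 4], c:[0]  free=[FFFFF.........]
after append(b, 1) → b:[1, 2, 3, 4, 5], c:[0]  free=[FFFFFF........]
after unlink(b) → c:[0]  free=[F.............]
after create(b) → b:[1], c:[0]  free=[FF............]
after append(b, 1) → b:[1, 2], c:[0]  free=[FFF...........]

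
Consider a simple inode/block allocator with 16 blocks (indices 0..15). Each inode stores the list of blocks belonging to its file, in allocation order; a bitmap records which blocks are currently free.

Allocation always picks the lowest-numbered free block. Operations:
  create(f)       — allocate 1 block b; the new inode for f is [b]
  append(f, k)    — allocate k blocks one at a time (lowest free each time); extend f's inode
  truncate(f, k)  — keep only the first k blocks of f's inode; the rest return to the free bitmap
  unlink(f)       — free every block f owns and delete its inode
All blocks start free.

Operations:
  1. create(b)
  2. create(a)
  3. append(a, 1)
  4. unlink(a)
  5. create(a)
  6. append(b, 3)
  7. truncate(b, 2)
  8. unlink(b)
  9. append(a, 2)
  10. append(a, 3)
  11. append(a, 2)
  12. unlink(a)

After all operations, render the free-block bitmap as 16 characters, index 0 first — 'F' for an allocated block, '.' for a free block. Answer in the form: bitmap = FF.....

bitmap = ................

  1. create(b)  ⇒  F...............  {b→[0]}
  2. create(a)  ⇒  FF..............  {a→[1]; b→[0]}
  3. append(a, 1)  ⇒  FFF.............  {a→[1, 2]; b→[0]}
  4. unlink(a)  ⇒  F...............  {b→[0]}
  5. create(a)  ⇒  FF..............  {a→[1]; b→[0]}
  6. append(b, 3)  ⇒  FFFFF...........  {a→[1]; b→[0, 2, 3, 4]}
  7. truncate(b, 2)  ⇒  FFF.............  {a→[1]; b→[0, 2]}
  8. unlink(b)  ⇒  .F..............  {a→[1]}
  9. append(a, 2)  ⇒  FFF.............  {a→[1, 0, 2]}
  10. append(a, 3)  ⇒  FFFFFF..........  {a→[1, 0, 2, 3, 4, 5]}
  11. append(a, 2)  ⇒  FFFFFFFF........  {a→[1, 0, 2, 3, 4, 5, 6, 7]}
  12. unlink(a)  ⇒  ................  {}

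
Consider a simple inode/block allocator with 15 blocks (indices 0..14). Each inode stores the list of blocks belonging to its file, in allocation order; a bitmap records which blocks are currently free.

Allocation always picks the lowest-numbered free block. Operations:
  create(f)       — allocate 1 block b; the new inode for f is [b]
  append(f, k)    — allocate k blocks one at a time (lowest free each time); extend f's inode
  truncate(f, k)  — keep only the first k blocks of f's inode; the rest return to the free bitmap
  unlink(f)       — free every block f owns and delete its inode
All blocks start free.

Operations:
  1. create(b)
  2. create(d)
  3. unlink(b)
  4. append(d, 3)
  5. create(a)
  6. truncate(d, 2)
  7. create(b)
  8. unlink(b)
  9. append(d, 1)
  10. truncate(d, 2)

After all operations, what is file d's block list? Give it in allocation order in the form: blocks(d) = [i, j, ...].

blocks(d) = [1, 0]

  1. create(b)  ⇒  F..............  {b→[0]}
  2. create(d)  ⇒  FF.............  {b→[0]; d→[1]}
  3. unlink(b)  ⇒  .F.............  {d→[1]}
  4. append(d, 3)  ⇒  FFFF...........  {d→[1, 0, 2, 3]}
  5. create(a)  ⇒  FFFFF..........  {a→[4]; d→[1, 0, 2, 3]}
  6. truncate(d, 2)  ⇒  FF..F..........  {a→[4]; d→[1, 0]}
  7. create(b)  ⇒  FFF.F..........  {a→[4]; b→[2]; d→[1, 0]}
  8. unlink(b)  ⇒  FF..F..........  {a→[4]; d→[1, 0]}
  9. append(d, 1)  ⇒  FFF.F..........  {a→[4]; d→[1, 0, 2]}
  10. truncate(d, 2)  ⇒  FF..F..........  {a→[4]; d→[1, 0]}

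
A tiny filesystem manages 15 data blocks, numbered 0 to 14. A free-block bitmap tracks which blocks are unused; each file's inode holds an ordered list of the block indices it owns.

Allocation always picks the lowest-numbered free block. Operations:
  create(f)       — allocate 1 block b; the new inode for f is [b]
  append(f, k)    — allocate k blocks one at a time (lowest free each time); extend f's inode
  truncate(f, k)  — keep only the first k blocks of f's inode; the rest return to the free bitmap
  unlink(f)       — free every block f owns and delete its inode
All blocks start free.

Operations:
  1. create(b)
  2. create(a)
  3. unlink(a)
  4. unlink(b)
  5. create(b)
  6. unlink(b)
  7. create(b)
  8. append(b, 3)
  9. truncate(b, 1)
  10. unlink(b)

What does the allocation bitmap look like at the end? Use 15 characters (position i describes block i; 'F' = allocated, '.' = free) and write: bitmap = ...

create(b): bitmap=F.............. | b=[0]
create(a): bitmap=FF............. | a=[1] b=[0]
unlink(a): bitmap=F.............. | b=[0]
unlink(b): bitmap=............... | 
create(b): bitmap=F.............. | b=[0]
unlink(b): bitmap=............... | 
create(b): bitmap=F.............. | b=[0]
append(b, 3): bitmap=FFFF........... | b=[0, 1, 2, 3]
truncate(b, 1): bitmap=F.............. | b=[0]
unlink(b): bitmap=............... | 

bitmap = ...............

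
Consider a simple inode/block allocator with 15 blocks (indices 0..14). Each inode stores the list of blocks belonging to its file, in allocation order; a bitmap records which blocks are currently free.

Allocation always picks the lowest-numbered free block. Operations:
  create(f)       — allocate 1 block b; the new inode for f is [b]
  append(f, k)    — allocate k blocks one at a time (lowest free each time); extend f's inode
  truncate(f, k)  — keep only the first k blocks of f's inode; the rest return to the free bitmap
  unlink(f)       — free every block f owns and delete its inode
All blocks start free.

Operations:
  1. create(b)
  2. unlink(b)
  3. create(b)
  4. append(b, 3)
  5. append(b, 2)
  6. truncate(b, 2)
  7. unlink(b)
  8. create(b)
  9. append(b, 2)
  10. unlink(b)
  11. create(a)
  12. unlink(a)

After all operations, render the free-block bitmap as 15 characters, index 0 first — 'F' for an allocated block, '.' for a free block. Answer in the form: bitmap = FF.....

create(b): bitmap=F.............. | b=[0]
unlink(b): bitmap=............... | 
create(b): bitmap=F.............. | b=[0]
append(b, 3): bitmap=FFFF........... | b=[0, 1, 2, 3]
append(b, 2): bitmap=FFFFFF......... | b=[0, 1, 2, 3, 4, 5]
truncate(b, 2): bitmap=FF............. | b=[0, 1]
unlink(b): bitmap=............... | 
create(b): bitmap=F.............. | b=[0]
append(b, 2): bitmap=FFF............ | b=[0, 1, 2]
unlink(b): bitmap=............... | 
create(a): bitmap=F.............. | a=[0]
unlink(a): bitmap=............... | 

bitmap = ...............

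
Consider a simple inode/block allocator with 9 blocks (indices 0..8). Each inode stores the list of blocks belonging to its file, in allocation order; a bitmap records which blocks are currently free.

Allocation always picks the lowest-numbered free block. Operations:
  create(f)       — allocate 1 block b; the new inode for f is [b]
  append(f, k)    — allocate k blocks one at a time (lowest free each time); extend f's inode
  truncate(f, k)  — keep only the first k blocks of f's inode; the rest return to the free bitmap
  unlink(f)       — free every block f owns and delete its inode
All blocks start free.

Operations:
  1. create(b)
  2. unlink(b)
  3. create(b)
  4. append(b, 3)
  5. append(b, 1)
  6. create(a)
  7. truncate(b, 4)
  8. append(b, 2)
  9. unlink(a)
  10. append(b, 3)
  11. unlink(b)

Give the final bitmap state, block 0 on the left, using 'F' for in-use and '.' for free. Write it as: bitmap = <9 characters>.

bitmap = .........

[1] create(b) — b=0 (map F........)
[2] unlink(b) —  (map .........)
[3] create(b) — b=0 (map F........)
[4] append(b, 3) — b=0,1,2,3 (map FFFF.....)
[5] append(b, 1) — b=0,1,2,3,4 (map FFFFF....)
[6] create(a) — a=5 b=0,1,2,3,4 (map FFFFFF...)
[7] truncate(b, 4) — a=5 b=0,1,2,3 (map FFFF.F...)
[8] append(b, 2) — a=5 b=0,1,2,3,4,6 (map FFFFFFF..)
[9] unlink(a) — b=0,1,2,3,4,6 (map FFFFF.F..)
[10] append(b, 3) — b=0,1,2,3,4,6,5,7,8 (map FFFFFFFFF)
[11] unlink(b) —  (map .........)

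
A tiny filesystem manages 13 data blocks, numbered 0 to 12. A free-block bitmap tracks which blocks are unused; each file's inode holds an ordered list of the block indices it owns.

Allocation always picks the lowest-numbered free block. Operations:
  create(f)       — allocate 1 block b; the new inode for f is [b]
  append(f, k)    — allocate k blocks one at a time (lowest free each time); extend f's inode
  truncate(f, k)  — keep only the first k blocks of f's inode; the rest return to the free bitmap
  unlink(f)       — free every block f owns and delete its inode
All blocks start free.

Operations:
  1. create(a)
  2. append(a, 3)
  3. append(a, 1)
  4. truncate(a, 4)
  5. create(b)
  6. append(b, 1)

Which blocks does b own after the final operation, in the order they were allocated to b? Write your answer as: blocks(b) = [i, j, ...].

[1] create(a) — a=0 (map F............)
[2] append(a, 3) — a=0,1,2,3 (map FFFF.........)
[3] append(a, 1) — a=0,1,2,3,4 (map FFFFF........)
[4] truncate(a, 4) — a=0,1,2,3 (map FFFF.........)
[5] create(b) — a=0,1,2,3 b=4 (map FFFFF........)
[6] append(b, 1) — a=0,1,2,3 b=4,5 (map FFFFFF.......)

blocks(b) = [4, 5]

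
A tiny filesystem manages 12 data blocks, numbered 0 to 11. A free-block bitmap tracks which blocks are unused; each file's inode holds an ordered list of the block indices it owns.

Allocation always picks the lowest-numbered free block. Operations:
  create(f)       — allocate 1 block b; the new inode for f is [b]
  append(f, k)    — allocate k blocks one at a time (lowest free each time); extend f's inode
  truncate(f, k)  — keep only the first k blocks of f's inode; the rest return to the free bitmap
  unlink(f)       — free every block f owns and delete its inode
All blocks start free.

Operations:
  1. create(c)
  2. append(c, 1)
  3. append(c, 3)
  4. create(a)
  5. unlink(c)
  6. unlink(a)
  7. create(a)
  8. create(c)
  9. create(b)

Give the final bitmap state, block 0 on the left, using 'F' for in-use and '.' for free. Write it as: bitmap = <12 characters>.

bitmap = FFF.........

[1] create(c) — c=0 (map F...........)
[2] append(c, 1) — c=0,1 (map FF..........)
[3] append(c, 3) — c=0,1,2,3,4 (map FFFFF.......)
[4] create(a) — a=5 c=0,1,2,3,4 (map FFFFFF......)
[5] unlink(c) — a=5 (map .....F......)
[6] unlink(a) —  (map ............)
[7] create(a) — a=0 (map F...........)
[8] create(c) — a=0 c=1 (map FF..........)
[9] create(b) — a=0 b=2 c=1 (map FFF.........)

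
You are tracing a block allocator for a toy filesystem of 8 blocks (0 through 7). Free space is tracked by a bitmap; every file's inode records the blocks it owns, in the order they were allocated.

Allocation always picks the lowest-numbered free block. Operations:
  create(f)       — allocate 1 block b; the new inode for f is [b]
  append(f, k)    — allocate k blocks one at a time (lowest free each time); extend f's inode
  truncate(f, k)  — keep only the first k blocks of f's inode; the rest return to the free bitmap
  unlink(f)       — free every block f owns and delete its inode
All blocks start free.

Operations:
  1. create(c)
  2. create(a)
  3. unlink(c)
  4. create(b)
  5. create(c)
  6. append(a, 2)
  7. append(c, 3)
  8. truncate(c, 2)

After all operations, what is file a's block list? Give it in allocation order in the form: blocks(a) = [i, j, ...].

create(c): bitmap=F....... | c=[0]
create(a): bitmap=FF...... | a=[1] c=[0]
unlink(c): bitmap=.F...... | a=[1]
create(b): bitmap=FF...... | a=[1] b=[0]
create(c): bitmap=FFF..... | a=[1] b=[0] c=[2]
append(a, 2): bitmap=FFFFF... | a=[1, 3, 4] b=[0] c=[2]
append(c, 3): bitmap=FFFFFFFF | a=[1, 3, 4] b=[0] c=[2, 5, 6, 7]
truncate(c, 2): bitmap=FFFFFF.. | a=[1, 3, 4] b=[0] c=[2, 5]

blocks(a) = [1, 3, 4]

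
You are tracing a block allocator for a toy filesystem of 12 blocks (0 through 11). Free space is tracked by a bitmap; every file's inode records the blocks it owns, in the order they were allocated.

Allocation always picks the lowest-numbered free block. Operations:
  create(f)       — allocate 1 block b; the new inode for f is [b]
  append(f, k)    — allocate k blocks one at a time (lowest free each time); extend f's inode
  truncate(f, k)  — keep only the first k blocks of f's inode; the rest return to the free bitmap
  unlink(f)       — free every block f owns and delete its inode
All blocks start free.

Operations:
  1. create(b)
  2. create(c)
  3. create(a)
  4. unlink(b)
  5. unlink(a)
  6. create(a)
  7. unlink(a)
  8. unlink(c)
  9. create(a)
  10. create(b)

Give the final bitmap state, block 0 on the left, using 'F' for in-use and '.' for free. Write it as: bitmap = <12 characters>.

bitmap = FF..........

create(b): bitmap=F........... | b=[0]
create(c): bitmap=FF.......... | b=[0] c=[1]
create(a): bitmap=FFF......... | a=[2] b=[0] c=[1]
unlink(b): bitmap=.FF......... | a=[2] c=[1]
unlink(a): bitmap=.F.......... | c=[1]
create(a): bitmap=FF.......... | a=[0] c=[1]
unlink(a): bitmap=.F.......... | c=[1]
unlink(c): bitmap=............ | 
create(a): bitmap=F........... | a=[0]
create(b): bitmap=FF.......... | a=[0] b=[1]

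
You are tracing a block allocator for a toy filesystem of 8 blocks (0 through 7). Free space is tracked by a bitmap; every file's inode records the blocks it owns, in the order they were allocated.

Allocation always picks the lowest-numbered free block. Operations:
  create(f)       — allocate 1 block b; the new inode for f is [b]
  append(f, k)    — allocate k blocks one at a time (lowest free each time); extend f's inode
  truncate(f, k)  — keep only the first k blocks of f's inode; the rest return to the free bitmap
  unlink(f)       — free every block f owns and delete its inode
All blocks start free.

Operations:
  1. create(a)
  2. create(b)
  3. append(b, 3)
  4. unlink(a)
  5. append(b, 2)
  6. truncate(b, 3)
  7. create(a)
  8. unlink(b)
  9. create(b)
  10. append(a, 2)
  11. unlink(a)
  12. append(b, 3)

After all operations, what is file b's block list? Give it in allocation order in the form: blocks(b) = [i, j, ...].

blocks(b) = [1, 0, 2, 3]

  1. create(a)  ⇒  F.......  {a→[0]}
  2. create(b)  ⇒  FF......  {a→[0]; b→[1]}
  3. append(b, 3)  ⇒  FFFFF...  {a→[0]; b→[1, 2, 3, 4]}
  4. unlink(a)  ⇒  .FFFF...  {b→[1, 2, 3, 4]}
  5. append(b, 2)  ⇒  FFFFFF..  {b→[1, 2, 3, 4, 0, 5]}
  6. truncate(b, 3)  ⇒  .FFF....  {b→[1, 2, 3]}
  7. create(a)  ⇒  FFFF....  {a→[0]; b→[1, 2, 3]}
  8. unlink(b)  ⇒  F.......  {a→[0]}
  9. create(b)  ⇒  FF......  {a→[0]; b→[1]}
  10. append(a, 2)  ⇒  FFFF....  {a→[0, 2, 3]; b→[1]}
  11. unlink(a)  ⇒  .F......  {b→[1]}
  12. append(b, 3)  ⇒  FFFF....  {b→[1, 0, 2, 3]}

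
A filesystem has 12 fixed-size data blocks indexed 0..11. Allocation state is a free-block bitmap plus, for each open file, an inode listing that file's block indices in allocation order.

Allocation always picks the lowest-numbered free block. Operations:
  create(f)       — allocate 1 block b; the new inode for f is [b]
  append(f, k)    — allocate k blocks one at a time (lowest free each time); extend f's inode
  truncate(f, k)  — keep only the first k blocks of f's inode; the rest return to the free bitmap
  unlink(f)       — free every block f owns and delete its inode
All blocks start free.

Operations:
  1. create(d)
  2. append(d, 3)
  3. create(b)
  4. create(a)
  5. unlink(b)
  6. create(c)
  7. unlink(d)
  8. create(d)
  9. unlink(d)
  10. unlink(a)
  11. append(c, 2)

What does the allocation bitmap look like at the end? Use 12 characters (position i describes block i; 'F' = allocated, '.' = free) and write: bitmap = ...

[1] create(d) — d=0 (map F...........)
[2] append(d, 3) — d=0,1,2,3 (map FFFF........)
[3] create(b) — b=4 d=0,1,2,3 (map FFFFF.......)
[4] create(a) — a=5 b=4 d=0,1,2,3 (map FFFFFF......)
[5] unlink(b) — a=5 d=0,1,2,3 (map FFFF.F......)
[6] create(c) — a=5 c=4 d=0,1,2,3 (map FFFFFF......)
[7] unlink(d) — a=5 c=4 (map ....FF......)
[8] create(d) — a=5 c=4 d=0 (map F...FF......)
[9] unlink(d) — a=5 c=4 (map ....FF......)
[10] unlink(a) — c=4 (map ....F.......)
[11] append(c, 2) — c=4,0,1 (map FF..F.......)

bitmap = FF..F.......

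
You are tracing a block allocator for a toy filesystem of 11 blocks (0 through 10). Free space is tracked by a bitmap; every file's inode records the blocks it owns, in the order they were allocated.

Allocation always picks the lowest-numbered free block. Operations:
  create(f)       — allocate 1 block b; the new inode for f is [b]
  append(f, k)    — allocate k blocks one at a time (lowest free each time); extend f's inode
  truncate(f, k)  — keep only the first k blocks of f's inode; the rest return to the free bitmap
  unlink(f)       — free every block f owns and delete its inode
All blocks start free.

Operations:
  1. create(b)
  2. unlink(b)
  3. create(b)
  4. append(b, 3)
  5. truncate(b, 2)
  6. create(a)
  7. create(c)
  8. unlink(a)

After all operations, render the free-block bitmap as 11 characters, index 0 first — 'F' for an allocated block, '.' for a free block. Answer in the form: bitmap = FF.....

[1] create(b) — b=0 (map F..........)
[2] unlink(b) —  (map ...........)
[3] create(b) — b=0 (map F..........)
[4] append(b, 3) — b=0,1,2,3 (map FFFF.......)
[5] truncate(b, 2) — b=0,1 (map FF.........)
[6] create(a) — a=2 b=0,1 (map FFF........)
[7] create(c) — a=2 b=0,1 c=3 (map FFFF.......)
[8] unlink(a) — b=0,1 c=3 (map FF.F.......)

bitmap = FF.F.......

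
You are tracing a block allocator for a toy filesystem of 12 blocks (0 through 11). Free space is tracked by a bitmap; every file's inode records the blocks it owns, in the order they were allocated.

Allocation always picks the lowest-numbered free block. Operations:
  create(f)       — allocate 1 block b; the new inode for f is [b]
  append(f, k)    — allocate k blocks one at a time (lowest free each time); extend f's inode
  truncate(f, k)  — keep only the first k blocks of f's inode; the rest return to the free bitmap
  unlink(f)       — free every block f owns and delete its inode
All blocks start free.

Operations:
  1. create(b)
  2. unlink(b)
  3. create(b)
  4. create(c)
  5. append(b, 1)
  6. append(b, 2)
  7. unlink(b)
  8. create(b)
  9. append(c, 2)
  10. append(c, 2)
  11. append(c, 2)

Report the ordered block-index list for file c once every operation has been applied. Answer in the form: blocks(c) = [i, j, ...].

blocks(c) = [1, 2, 3, 4, 5, 6, 7]

  1. create(b)  ⇒  F...........  {b→[0]}
  2. unlink(b)  ⇒  ............  {}
  3. create(b)  ⇒  F...........  {b→[0]}
  4. create(c)  ⇒  FF..........  {b→[0]; c→[1]}
  5. append(b, 1)  ⇒  FFF.........  {b→[0, 2]; c→[1]}
  6. append(b, 2)  ⇒  FFFFF.......  {b→[0, 2, 3, 4]; c→[1]}
  7. unlink(b)  ⇒  .F..........  {c→[1]}
  8. create(b)  ⇒  FF..........  {b→[0]; c→[1]}
  9. append(c, 2)  ⇒  FFFF........  {b→[0]; c→[1, 2, 3]}
  10. append(c, 2)  ⇒  FFFFFF......  {b→[0]; c→[1, 2, 3, 4, 5]}
  11. append(c, 2)  ⇒  FFFFFFFF....  {b→[0]; c→[1, 2, 3, 4, 5, 6, 7]}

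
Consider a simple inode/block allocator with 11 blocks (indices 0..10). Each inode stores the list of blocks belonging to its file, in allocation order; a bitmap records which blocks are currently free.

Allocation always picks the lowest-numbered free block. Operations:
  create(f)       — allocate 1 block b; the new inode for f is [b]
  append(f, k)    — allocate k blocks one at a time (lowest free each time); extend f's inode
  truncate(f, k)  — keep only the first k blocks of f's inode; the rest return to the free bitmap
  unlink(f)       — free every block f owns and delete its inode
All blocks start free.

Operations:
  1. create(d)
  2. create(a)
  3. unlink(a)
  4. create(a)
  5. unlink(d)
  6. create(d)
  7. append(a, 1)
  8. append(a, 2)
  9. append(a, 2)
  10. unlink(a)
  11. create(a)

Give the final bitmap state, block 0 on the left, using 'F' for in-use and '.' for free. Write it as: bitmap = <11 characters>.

after create(d) → d:[0]  free=[F..........]
after create(a) → a:[1], d:[0]  free=[FF.........]
after unlink(a) → d:[0]  free=[F..........]
after create(a) → a:[1], d:[0]  free=[FF.........]
after unlink(d) → a:[1]  free=[.F.........]
after create(d) → a:[1], d:[0]  free=[FF.........]
after append(a, 1) → a:[1, 2], d:[0]  free=[FFF........]
after append(a, 2) → a:[1, 2, 3, 4], d:[0]  free=[FFFFF......]
after append(a, 2) → a:[1, 2, 3, 4, 5, 6], d:[0]  free=[FFFFFFF....]
after unlink(a) → d:[0]  free=[F..........]
after create(a) → a:[1], d:[0]  free=[FF.........]

bitmap = FF.........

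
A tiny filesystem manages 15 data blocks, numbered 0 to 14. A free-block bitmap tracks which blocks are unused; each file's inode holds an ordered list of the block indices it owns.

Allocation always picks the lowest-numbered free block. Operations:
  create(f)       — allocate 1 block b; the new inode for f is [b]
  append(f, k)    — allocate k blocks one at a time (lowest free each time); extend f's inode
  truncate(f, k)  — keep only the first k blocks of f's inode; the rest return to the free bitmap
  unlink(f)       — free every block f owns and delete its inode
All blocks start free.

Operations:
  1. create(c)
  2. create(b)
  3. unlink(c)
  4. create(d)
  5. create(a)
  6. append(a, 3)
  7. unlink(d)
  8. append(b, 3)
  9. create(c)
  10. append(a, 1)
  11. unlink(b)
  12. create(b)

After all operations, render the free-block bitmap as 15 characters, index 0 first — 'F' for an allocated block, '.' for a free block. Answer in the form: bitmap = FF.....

bitmap = F.FFFF..FF.....

create(c): bitmap=F.............. | c=[0]
create(b): bitmap=FF............. | b=[1] c=[0]
unlink(c): bitmap=.F............. | b=[1]
create(d): bitmap=FF............. | b=[1] d=[0]
create(a): bitmap=FFF............ | a=[2] b=[1] d=[0]
append(a, 3): bitmap=FFFFFF......... | a=[2, 3, 4, 5] b=[1] d=[0]
unlink(d): bitmap=.FFFFF......... | a=[2, 3, 4, 5] b=[1]
append(b, 3): bitmap=FFFFFFFF....... | a=[2, 3, 4, 5] b=[1, 0, 6, 7]
create(c): bitmap=FFFFFFFFF...... | a=[2, 3, 4, 5] b=[1, 0, 6, 7] c=[8]
append(a, 1): bitmap=FFFFFFFFFF..... | a=[2, 3, 4, 5, 9] b=[1, 0, 6, 7] c=[8]
unlink(b): bitmap=..FFFF..FF..... | a=[2, 3, 4, 5, 9] c=[8]
create(b): bitmap=F.FFFF..FF..... | a=[2, 3, 4, 5, 9] b=[0] c=[8]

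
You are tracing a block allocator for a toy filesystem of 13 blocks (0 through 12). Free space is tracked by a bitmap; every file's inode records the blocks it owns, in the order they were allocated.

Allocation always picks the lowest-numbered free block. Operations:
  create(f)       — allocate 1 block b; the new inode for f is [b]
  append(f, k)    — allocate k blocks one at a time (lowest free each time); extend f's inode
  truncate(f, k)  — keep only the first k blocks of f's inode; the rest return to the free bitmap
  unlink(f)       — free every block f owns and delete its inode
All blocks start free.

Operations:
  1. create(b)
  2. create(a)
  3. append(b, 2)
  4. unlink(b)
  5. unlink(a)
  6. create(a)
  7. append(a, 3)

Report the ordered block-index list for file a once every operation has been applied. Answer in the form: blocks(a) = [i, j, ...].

[1] create(b) — b=0 (map F............)
[2] create(a) — a=1 b=0 (map FF...........)
[3] append(b, 2) — a=1 b=0,2,3 (map FFFF.........)
[4] unlink(b) — a=1 (map .F...........)
[5] unlink(a) —  (map .............)
[6] create(a) — a=0 (map F............)
[7] append(a, 3) — a=0,1,2,3 (map FFFF.........)

blocks(a) = [0, 1, 2, 3]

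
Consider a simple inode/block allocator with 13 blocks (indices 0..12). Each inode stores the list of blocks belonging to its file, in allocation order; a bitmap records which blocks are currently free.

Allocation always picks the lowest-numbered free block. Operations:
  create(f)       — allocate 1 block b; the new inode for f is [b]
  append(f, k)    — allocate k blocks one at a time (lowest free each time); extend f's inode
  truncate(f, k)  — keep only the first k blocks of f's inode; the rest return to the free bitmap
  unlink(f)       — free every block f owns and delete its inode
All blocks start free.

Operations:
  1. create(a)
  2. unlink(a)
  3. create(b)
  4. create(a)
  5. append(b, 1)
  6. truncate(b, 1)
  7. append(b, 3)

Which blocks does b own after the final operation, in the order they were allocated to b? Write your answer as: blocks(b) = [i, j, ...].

after create(a) → a:[0]  free=[F............]
after unlink(a) →   free=[.............]
after create(b) → b:[0]  free=[F............]
after create(a) → a:[1], b:[0]  free=[FF...........]
after append(b, 1) → a:[1], b:[0, 2]  free=[FFF..........]
after truncate(b, 1) → a:[1], b:[0]  free=[FF...........]
after append(b, 3) → a:[1], b:[0, 2, 3, 4]  free=[FFFFF........]

blocks(b) = [0, 2, 3, 4]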